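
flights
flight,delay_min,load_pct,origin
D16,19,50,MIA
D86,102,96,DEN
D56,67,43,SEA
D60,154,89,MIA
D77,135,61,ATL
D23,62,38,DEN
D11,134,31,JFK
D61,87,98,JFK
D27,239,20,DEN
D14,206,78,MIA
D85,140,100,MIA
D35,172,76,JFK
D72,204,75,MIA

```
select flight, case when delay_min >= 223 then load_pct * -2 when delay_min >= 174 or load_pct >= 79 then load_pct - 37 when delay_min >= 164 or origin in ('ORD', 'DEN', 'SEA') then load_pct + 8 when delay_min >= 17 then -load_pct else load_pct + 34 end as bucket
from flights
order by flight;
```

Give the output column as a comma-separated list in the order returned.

-31, 41, -50, 46, -40, 84, 51, 52, 61, 38, -61, 63, 59

flight=D11: delay_min >= 17 → -31
flight=D14: delay_min >= 174 or load_pct >= 79 → 41
flight=D16: delay_min >= 17 → -50
flight=D23: delay_min >= 164 or origin in ('ORD', 'DEN', 'SEA') → 46
flight=D27: delay_min >= 223 → -40
flight=D35: delay_min >= 164 or origin in ('ORD', 'DEN', 'SEA') → 84
flight=D56: delay_min >= 164 or origin in ('ORD', 'DEN', 'SEA') → 51
flight=D60: delay_min >= 174 or load_pct >= 79 → 52
flight=D61: delay_min >= 174 or load_pct >= 79 → 61
flight=D72: delay_min >= 174 or load_pct >= 79 → 38
flight=D77: delay_min >= 17 → -61
flight=D85: delay_min >= 174 or load_pct >= 79 → 63
flight=D86: delay_min >= 174 or load_pct >= 79 → 59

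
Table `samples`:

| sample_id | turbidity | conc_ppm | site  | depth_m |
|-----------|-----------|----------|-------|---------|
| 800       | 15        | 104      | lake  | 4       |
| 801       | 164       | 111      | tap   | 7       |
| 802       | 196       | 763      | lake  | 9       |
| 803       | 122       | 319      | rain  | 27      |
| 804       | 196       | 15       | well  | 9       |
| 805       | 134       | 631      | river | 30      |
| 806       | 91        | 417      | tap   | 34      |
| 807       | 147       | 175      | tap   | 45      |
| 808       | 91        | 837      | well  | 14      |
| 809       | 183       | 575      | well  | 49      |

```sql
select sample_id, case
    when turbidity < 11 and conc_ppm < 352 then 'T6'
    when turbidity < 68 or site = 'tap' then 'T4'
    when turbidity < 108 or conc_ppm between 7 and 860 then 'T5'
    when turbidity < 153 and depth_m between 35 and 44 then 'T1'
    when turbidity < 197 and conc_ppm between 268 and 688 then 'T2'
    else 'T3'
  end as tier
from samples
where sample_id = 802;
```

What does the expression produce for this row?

sample_id = 802: turbidity=196, conc_ppm=763, site=lake, depth_m=9.
turbidity < 11 and conc_ppm < 352 → false
turbidity < 68 or site = 'tap' → false
turbidity < 108 or conc_ppm between 7 and 860 → true → T5

T5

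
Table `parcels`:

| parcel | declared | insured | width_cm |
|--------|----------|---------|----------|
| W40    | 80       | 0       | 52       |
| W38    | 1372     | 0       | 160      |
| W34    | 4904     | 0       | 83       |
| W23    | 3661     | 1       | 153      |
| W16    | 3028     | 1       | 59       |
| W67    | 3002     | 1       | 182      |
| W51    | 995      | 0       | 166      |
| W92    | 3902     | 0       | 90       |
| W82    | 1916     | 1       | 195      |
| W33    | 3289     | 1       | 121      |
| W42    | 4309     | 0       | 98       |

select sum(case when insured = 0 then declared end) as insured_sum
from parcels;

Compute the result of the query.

parcel=W40: ✓ → 80
parcel=W38: ✓ → 1372
parcel=W34: ✓ → 4904
parcel=W23: ✗
parcel=W16: ✗
parcel=W67: ✗
parcel=W51: ✓ → 995
parcel=W92: ✓ → 3902
parcel=W82: ✗
parcel=W33: ✗
parcel=W42: ✓ → 4309
insured_sum = 80 + 1372 + 4904 + 995 + 3902 + 4309 = 15562

15562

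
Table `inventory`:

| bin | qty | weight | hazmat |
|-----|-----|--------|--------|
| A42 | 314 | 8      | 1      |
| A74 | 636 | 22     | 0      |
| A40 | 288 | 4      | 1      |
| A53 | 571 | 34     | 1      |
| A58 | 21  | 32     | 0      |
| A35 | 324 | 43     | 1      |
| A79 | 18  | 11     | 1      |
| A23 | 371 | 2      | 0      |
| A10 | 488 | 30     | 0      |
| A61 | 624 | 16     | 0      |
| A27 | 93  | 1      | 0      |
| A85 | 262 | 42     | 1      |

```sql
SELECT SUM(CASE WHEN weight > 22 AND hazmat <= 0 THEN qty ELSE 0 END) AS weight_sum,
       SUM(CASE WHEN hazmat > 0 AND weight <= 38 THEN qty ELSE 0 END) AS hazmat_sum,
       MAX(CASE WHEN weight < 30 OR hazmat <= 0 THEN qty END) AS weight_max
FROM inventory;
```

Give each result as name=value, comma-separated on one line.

[weight_sum: weight > 22 AND hazmat <= 0]
bin=A42: ✗
bin=A74: ✗
bin=A40: ✗
bin=A53: ✗
bin=A58: ✓ → 21
bin=A35: ✗
bin=A79: ✗
bin=A23: ✗
bin=A10: ✓ → 488
bin=A61: ✗
bin=A27: ✗
bin=A85: ✗
weight_sum = 21 + 488 = 509
—
[hazmat_sum: hazmat > 0 AND weight <= 38]
bin=A42: ✓ → 314
bin=A74: ✗
bin=A40: ✓ → 288
bin=A53: ✓ → 571
bin=A58: ✗
bin=A35: ✗
bin=A79: ✓ → 18
bin=A23: ✗
bin=A10: ✗
bin=A61: ✗
bin=A27: ✗
bin=A85: ✗
hazmat_sum = 314 + 288 + 571 + 18 = 1191
—
[weight_max: weight < 30 OR hazmat <= 0]
bin=A42: ✓ → 314
bin=A74: ✓ → 636
bin=A40: ✓ → 288
bin=A53: ✗
bin=A58: ✓ → 21
bin=A35: ✗
bin=A79: ✓ → 18
bin=A23: ✓ → 371
bin=A10: ✓ → 488
bin=A61: ✓ → 624
bin=A27: ✓ → 93
bin=A85: ✗
weight_max = MAX(314, 636, 288, 21, 18, 371, 488, 624, 93) = 636

weight_sum=509, hazmat_sum=1191, weight_max=636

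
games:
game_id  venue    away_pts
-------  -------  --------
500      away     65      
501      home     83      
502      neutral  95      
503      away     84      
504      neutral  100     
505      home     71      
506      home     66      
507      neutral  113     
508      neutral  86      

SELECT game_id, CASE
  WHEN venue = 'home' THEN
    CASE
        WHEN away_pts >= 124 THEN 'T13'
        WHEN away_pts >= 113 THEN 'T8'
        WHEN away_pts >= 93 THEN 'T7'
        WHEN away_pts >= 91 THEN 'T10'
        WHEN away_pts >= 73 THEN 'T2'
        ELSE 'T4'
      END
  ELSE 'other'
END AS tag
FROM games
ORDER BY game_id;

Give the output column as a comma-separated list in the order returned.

game_id=500: venue='away' → outer ELSE → other
game_id=501: venue='home' → inner[away_pts >= 73] → T2
game_id=502: venue='neutral' → outer ELSE → other
game_id=503: venue='away' → outer ELSE → other
game_id=504: venue='neutral' → outer ELSE → other
game_id=505: venue='home' → inner[ELSE] → T4
game_id=506: venue='home' → inner[ELSE] → T4
game_id=507: venue='neutral' → outer ELSE → other
game_id=508: venue='neutral' → outer ELSE → other

other, T2, other, other, other, T4, T4, other, other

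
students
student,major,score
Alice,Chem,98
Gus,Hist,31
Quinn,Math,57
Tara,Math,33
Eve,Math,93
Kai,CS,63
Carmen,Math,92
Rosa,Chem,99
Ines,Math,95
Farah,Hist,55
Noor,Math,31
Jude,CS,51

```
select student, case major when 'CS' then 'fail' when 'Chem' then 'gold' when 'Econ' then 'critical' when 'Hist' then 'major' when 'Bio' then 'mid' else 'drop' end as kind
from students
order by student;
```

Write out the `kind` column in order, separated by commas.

gold, drop, drop, major, major, drop, fail, fail, drop, drop, gold, drop

student=Alice: major='Chem' → gold
student=Carmen: ELSE → drop
student=Eve: ELSE → drop
student=Farah: major='Hist' → major
student=Gus: major='Hist' → major
student=Ines: ELSE → drop
student=Jude: major='CS' → fail
student=Kai: major='CS' → fail
student=Noor: ELSE → drop
student=Quinn: ELSE → drop
student=Rosa: major='Chem' → gold
student=Tara: ELSE → drop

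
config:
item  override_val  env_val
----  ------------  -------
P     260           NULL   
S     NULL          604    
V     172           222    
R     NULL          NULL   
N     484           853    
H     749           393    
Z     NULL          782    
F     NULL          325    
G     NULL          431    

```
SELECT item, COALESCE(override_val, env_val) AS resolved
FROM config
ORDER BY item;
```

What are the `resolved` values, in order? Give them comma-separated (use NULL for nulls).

325, 431, 749, 484, 260, NULL, 604, 172, 782

item=F: override_val=NULL, env_val=325 → 325
item=G: override_val=NULL, env_val=431 → 431
item=H: override_val=749 → 749
item=N: override_val=484 → 484
item=P: override_val=260 → 260
item=R: override_val=NULL, env_val=NULL (all NULL) → NULL
item=S: override_val=NULL, env_val=604 → 604
item=V: override_val=172 → 172
item=Z: override_val=NULL, env_val=782 → 782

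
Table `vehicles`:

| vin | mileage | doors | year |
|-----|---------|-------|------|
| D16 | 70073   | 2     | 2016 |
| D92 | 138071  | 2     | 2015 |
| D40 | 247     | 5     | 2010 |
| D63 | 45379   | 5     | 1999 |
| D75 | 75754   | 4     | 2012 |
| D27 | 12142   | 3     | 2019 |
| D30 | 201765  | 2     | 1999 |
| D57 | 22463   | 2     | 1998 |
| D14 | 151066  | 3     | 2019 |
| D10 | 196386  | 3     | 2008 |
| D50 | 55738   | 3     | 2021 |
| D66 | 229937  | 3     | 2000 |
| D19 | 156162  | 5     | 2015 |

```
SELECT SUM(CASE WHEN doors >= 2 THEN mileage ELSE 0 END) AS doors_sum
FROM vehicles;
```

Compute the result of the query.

vin=D16: ✓ → 70073
vin=D92: ✓ → 138071
vin=D40: ✓ → 247
vin=D63: ✓ → 45379
vin=D75: ✓ → 75754
vin=D27: ✓ → 12142
vin=D30: ✓ → 201765
vin=D57: ✓ → 22463
vin=D14: ✓ → 151066
vin=D10: ✓ → 196386
vin=D50: ✓ → 55738
vin=D66: ✓ → 229937
vin=D19: ✓ → 156162
doors_sum = 70073 + 138071 + 247 + 45379 + 75754 + 12142 + 201765 + 22463 + 151066 + 196386 + 55738 + 229937 + 156162 = 1355183

1355183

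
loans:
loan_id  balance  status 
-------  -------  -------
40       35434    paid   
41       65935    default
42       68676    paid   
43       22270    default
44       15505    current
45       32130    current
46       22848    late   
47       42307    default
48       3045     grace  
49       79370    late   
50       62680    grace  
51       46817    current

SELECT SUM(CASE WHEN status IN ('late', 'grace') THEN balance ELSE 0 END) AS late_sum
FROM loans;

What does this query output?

167943

loan_id=40: ✗
loan_id=41: ✗
loan_id=42: ✗
loan_id=43: ✗
loan_id=44: ✗
loan_id=45: ✗
loan_id=46: ✓ → 22848
loan_id=47: ✗
loan_id=48: ✓ → 3045
loan_id=49: ✓ → 79370
loan_id=50: ✓ → 62680
loan_id=51: ✗
late_sum = 22848 + 3045 + 79370 + 62680 = 167943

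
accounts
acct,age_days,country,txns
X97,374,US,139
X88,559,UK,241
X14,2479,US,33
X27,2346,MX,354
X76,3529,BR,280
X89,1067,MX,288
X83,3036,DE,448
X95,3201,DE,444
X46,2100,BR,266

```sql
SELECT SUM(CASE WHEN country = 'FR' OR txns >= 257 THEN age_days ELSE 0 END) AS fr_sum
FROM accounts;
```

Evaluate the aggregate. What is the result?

acct=X97: ✗
acct=X88: ✗
acct=X14: ✗
acct=X27: ✓ → 2346
acct=X76: ✓ → 3529
acct=X89: ✓ → 1067
acct=X83: ✓ → 3036
acct=X95: ✓ → 3201
acct=X46: ✓ → 2100
fr_sum = 2346 + 3529 + 1067 + 3036 + 3201 + 2100 = 15279

15279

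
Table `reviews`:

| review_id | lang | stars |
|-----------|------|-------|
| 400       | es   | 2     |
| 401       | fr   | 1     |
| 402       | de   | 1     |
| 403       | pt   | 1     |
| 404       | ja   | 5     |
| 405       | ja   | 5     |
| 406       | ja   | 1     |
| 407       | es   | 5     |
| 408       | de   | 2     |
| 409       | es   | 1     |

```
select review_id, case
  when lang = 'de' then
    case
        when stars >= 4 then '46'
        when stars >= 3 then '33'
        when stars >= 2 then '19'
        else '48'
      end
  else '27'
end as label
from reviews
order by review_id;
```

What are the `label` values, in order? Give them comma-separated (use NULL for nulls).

27, 27, 48, 27, 27, 27, 27, 27, 19, 27

review_id=400: lang='es' → outer ELSE → 27
review_id=401: lang='fr' → outer ELSE → 27
review_id=402: lang='de' → inner[ELSE] → 48
review_id=403: lang='pt' → outer ELSE → 27
review_id=404: lang='ja' → outer ELSE → 27
review_id=405: lang='ja' → outer ELSE → 27
review_id=406: lang='ja' → outer ELSE → 27
review_id=407: lang='es' → outer ELSE → 27
review_id=408: lang='de' → inner[stars >= 2] → 19
review_id=409: lang='es' → outer ELSE → 27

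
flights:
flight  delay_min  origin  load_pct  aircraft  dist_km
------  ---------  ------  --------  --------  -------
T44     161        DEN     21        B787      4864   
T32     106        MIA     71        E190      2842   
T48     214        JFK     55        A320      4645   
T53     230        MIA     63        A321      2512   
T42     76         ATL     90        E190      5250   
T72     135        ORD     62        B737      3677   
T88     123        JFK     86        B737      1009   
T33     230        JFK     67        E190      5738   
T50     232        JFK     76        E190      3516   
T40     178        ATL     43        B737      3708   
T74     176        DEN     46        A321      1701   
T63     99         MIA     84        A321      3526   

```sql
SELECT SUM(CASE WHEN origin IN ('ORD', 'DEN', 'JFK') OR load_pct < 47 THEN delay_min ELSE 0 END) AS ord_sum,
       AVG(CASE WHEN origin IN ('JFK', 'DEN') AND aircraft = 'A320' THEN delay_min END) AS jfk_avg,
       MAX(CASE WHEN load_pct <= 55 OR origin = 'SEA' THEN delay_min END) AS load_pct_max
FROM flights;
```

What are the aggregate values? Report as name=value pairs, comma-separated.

[ord_sum: origin IN ('ORD', 'DEN', 'JFK') OR load_pct < 47]
flight=T44: ✓ → 161
flight=T32: ✗
flight=T48: ✓ → 214
flight=T53: ✗
flight=T42: ✗
flight=T72: ✓ → 135
flight=T88: ✓ → 123
flight=T33: ✓ → 230
flight=T50: ✓ → 232
flight=T40: ✓ → 178
flight=T74: ✓ → 176
flight=T63: ✗
ord_sum = 161 + 214 + 135 + 123 + 230 + 232 + 178 + 176 = 1449
—
[jfk_avg: origin IN ('JFK', 'DEN') AND aircraft = 'A320']
flight=T44: ✗
flight=T32: ✗
flight=T48: ✓ → 214
flight=T53: ✗
flight=T42: ✗
flight=T72: ✗
flight=T88: ✗
flight=T33: ✗
flight=T50: ✗
flight=T40: ✗
flight=T74: ✗
flight=T63: ✗
jfk_avg = 214
—
[load_pct_max: load_pct <= 55 OR origin = 'SEA']
flight=T44: ✓ → 161
flight=T32: ✗
flight=T48: ✓ → 214
flight=T53: ✗
flight=T42: ✗
flight=T72: ✗
flight=T88: ✗
flight=T33: ✗
flight=T50: ✗
flight=T40: ✓ → 178
flight=T74: ✓ → 176
flight=T63: ✗
load_pct_max = MAX(161, 214, 178, 176) = 214

ord_sum=1449, jfk_avg=214, load_pct_max=214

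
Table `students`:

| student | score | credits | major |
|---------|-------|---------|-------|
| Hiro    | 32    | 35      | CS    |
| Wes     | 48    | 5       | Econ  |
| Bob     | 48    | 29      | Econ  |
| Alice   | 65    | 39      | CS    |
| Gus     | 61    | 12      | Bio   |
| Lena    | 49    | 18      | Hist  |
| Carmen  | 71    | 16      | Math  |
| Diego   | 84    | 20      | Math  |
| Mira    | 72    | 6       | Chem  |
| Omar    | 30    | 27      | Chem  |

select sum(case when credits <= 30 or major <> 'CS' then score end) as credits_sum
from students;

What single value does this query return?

463

student=Hiro: ✗
student=Wes: ✓ → 48
student=Bob: ✓ → 48
student=Alice: ✗
student=Gus: ✓ → 61
student=Lena: ✓ → 49
student=Carmen: ✓ → 71
student=Diego: ✓ → 84
student=Mira: ✓ → 72
student=Omar: ✓ → 30
credits_sum = 48 + 48 + 61 + 49 + 71 + 84 + 72 + 30 = 463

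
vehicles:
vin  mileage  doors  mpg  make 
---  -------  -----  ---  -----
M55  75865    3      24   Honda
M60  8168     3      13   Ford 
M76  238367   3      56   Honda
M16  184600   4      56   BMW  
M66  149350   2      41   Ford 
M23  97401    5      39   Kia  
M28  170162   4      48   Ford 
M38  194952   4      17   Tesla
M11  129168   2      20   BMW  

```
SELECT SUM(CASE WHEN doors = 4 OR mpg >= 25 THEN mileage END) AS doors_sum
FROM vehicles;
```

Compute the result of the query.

1034832

vin=M55: ✗
vin=M60: ✗
vin=M76: ✓ → 238367
vin=M16: ✓ → 184600
vin=M66: ✓ → 149350
vin=M23: ✓ → 97401
vin=M28: ✓ → 170162
vin=M38: ✓ → 194952
vin=M11: ✗
doors_sum = 238367 + 184600 + 149350 + 97401 + 170162 + 194952 = 1034832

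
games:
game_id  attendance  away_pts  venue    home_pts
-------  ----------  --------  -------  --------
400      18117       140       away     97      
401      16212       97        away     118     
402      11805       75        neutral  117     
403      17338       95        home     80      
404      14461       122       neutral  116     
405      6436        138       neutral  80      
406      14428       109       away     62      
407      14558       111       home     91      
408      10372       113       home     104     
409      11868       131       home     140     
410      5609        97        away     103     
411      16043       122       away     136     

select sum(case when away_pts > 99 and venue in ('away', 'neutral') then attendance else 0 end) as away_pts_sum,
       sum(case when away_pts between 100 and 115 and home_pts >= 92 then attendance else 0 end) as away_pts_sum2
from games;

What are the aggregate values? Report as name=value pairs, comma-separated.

[away_pts_sum: away_pts > 99 and venue in ('away', 'neutral')]
game_id=400: ✓ → 18117
game_id=401: ✗
game_id=402: ✗
game_id=403: ✗
game_id=404: ✓ → 14461
game_id=405: ✓ → 6436
game_id=406: ✓ → 14428
game_id=407: ✗
game_id=408: ✗
game_id=409: ✗
game_id=410: ✗
game_id=411: ✓ → 16043
away_pts_sum = 18117 + 14461 + 6436 + 14428 + 16043 = 69485
—
[away_pts_sum2: away_pts between 100 and 115 and home_pts >= 92]
game_id=400: ✗
game_id=401: ✗
game_id=402: ✗
game_id=403: ✗
game_id=404: ✗
game_id=405: ✗
game_id=406: ✗
game_id=407: ✗
game_id=408: ✓ → 10372
game_id=409: ✗
game_id=410: ✗
game_id=411: ✗
away_pts_sum2 = 10372

away_pts_sum=69485, away_pts_sum2=10372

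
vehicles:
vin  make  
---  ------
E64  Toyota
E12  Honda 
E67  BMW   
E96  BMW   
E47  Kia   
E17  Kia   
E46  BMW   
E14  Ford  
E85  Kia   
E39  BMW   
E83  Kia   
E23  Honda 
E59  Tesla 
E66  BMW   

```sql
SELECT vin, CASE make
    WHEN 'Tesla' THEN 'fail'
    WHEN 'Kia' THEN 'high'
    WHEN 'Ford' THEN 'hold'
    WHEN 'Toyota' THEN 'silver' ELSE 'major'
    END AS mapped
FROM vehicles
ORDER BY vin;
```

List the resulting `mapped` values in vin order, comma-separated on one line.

vin=E12: ELSE → major
vin=E14: make='Ford' → hold
vin=E17: make='Kia' → high
vin=E23: ELSE → major
vin=E39: ELSE → major
vin=E46: ELSE → major
vin=E47: make='Kia' → high
vin=E59: make='Tesla' → fail
vin=E64: make='Toyota' → silver
vin=E66: ELSE → major
vin=E67: ELSE → major
vin=E83: make='Kia' → high
vin=E85: make='Kia' → high
vin=E96: ELSE → major

major, hold, high, major, major, major, high, fail, silver, major, major, high, high, major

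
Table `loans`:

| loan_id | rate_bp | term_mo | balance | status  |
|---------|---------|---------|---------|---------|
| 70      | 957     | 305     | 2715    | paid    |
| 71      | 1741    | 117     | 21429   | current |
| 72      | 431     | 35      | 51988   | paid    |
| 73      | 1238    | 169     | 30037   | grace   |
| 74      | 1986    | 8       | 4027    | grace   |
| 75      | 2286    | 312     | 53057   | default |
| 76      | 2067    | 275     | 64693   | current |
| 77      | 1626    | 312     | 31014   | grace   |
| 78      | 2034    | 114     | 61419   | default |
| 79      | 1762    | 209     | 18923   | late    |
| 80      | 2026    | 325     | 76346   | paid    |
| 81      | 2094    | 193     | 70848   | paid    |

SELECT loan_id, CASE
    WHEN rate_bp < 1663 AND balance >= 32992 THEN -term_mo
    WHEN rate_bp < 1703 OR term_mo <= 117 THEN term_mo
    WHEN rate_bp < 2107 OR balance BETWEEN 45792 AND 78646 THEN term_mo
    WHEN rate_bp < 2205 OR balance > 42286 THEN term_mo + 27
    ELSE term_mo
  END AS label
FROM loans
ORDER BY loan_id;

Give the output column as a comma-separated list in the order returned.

loan_id=70: rate_bp < 1703 OR term_mo <= 117 → 305
loan_id=71: rate_bp < 1703 OR term_mo <= 117 → 117
loan_id=72: rate_bp < 1663 AND balance >= 32992 → -35
loan_id=73: rate_bp < 1703 OR term_mo <= 117 → 169
loan_id=74: rate_bp < 1703 OR term_mo <= 117 → 8
loan_id=75: rate_bp < 2107 OR balance BETWEEN 45792 AND 78646 → 312
loan_id=76: rate_bp < 2107 OR balance BETWEEN 45792 AND 78646 → 275
loan_id=77: rate_bp < 1703 OR term_mo <= 117 → 312
loan_id=78: rate_bp < 1703 OR term_mo <= 117 → 114
loan_id=79: rate_bp < 2107 OR balance BETWEEN 45792 AND 78646 → 209
loan_id=80: rate_bp < 2107 OR balance BETWEEN 45792 AND 78646 → 325
loan_id=81: rate_bp < 2107 OR balance BETWEEN 45792 AND 78646 → 193

305, 117, -35, 169, 8, 312, 275, 312, 114, 209, 325, 193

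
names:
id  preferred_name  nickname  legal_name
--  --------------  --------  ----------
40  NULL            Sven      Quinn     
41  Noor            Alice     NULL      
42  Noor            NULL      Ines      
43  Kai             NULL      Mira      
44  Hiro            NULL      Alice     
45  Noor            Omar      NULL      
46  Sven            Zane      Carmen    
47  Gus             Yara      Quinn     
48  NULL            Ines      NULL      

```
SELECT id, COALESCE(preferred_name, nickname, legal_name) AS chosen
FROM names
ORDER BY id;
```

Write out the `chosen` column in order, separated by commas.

id=40: preferred_name=NULL, nickname=Sven → Sven
id=41: preferred_name=Noor → Noor
id=42: preferred_name=Noor → Noor
id=43: preferred_name=Kai → Kai
id=44: preferred_name=Hiro → Hiro
id=45: preferred_name=Noor → Noor
id=46: preferred_name=Sven → Sven
id=47: preferred_name=Gus → Gus
id=48: preferred_name=NULL, nickname=Ines → Ines

Sven, Noor, Noor, Kai, Hiro, Noor, Sven, Gus, Ines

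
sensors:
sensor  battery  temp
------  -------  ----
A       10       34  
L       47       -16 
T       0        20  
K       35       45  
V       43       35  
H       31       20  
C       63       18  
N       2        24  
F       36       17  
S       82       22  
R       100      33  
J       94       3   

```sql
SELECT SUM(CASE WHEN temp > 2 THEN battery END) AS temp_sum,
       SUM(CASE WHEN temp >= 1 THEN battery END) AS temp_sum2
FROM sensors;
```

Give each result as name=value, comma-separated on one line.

[temp_sum: temp > 2]
sensor=A: ✓ → 10
sensor=L: ✗
sensor=T: ✓ → 0
sensor=K: ✓ → 35
sensor=V: ✓ → 43
sensor=H: ✓ → 31
sensor=C: ✓ → 63
sensor=N: ✓ → 2
sensor=F: ✓ → 36
sensor=S: ✓ → 82
sensor=R: ✓ → 100
sensor=J: ✓ → 94
temp_sum = 10 + 35 + 43 + 31 + 63 + 2 + 36 + 82 + 100 + 94 = 496
—
[temp_sum2: temp >= 1]
sensor=A: ✓ → 10
sensor=L: ✗
sensor=T: ✓ → 0
sensor=K: ✓ → 35
sensor=V: ✓ → 43
sensor=H: ✓ → 31
sensor=C: ✓ → 63
sensor=N: ✓ → 2
sensor=F: ✓ → 36
sensor=S: ✓ → 82
sensor=R: ✓ → 100
sensor=J: ✓ → 94
temp_sum2 = 10 + 35 + 43 + 31 + 63 + 2 + 36 + 82 + 100 + 94 = 496

temp_sum=496, temp_sum2=496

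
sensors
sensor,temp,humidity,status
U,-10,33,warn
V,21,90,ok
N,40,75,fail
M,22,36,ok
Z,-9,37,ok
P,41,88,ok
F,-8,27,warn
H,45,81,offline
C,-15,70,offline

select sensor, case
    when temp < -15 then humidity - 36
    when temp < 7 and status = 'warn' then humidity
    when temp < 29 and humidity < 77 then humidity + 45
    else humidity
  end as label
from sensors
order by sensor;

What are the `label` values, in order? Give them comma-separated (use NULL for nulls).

115, 27, 81, 81, 75, 88, 33, 90, 82

sensor=C: temp < 29 and humidity < 77 → 115
sensor=F: temp < 7 and status = 'warn' → 27
sensor=H: ELSE → 81
sensor=M: temp < 29 and humidity < 77 → 81
sensor=N: ELSE → 75
sensor=P: ELSE → 88
sensor=U: temp < 7 and status = 'warn' → 33
sensor=V: ELSE → 90
sensor=Z: temp < 29 and humidity < 77 → 82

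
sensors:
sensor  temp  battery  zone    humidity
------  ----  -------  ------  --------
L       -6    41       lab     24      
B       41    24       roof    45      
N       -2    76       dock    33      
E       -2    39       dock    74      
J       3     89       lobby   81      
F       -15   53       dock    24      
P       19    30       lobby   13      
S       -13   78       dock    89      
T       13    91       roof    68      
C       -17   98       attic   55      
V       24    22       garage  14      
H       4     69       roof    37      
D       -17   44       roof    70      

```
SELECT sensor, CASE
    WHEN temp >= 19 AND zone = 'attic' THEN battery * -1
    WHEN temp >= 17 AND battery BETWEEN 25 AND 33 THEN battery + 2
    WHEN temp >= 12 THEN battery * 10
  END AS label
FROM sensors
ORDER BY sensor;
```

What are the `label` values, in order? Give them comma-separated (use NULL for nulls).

sensor=B: temp >= 12 → 240
sensor=C: (no match → NULL) → NULL
sensor=D: (no match → NULL) → NULL
sensor=E: (no match → NULL) → NULL
sensor=F: (no match → NULL) → NULL
sensor=H: (no match → NULL) → NULL
sensor=J: (no match → NULL) → NULL
sensor=L: (no match → NULL) → NULL
sensor=N: (no match → NULL) → NULL
sensor=P: temp >= 17 AND battery BETWEEN 25 AND 33 → 32
sensor=S: (no match → NULL) → NULL
sensor=T: temp >= 12 → 910
sensor=V: temp >= 12 → 220

240, NULL, NULL, NULL, NULL, NULL, NULL, NULL, NULL, 32, NULL, 910, 220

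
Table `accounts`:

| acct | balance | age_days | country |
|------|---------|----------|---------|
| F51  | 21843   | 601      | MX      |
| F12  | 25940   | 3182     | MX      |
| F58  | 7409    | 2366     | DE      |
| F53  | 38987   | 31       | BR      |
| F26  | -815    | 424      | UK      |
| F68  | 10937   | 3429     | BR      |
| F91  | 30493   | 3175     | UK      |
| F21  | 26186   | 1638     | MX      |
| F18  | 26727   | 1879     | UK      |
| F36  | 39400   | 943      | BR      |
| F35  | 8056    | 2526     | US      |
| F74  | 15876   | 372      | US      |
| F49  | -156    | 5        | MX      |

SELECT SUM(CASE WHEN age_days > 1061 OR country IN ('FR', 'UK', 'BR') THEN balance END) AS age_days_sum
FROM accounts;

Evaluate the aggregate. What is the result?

213320

acct=F51: ✗
acct=F12: ✓ → 25940
acct=F58: ✓ → 7409
acct=F53: ✓ → 38987
acct=F26: ✓ → -815
acct=F68: ✓ → 10937
acct=F91: ✓ → 30493
acct=F21: ✓ → 26186
acct=F18: ✓ → 26727
acct=F36: ✓ → 39400
acct=F35: ✓ → 8056
acct=F74: ✗
acct=F49: ✗
age_days_sum = 25940 + 7409 + 38987 + -815 + 10937 + 30493 + 26186 + 26727 + 39400 + 8056 = 213320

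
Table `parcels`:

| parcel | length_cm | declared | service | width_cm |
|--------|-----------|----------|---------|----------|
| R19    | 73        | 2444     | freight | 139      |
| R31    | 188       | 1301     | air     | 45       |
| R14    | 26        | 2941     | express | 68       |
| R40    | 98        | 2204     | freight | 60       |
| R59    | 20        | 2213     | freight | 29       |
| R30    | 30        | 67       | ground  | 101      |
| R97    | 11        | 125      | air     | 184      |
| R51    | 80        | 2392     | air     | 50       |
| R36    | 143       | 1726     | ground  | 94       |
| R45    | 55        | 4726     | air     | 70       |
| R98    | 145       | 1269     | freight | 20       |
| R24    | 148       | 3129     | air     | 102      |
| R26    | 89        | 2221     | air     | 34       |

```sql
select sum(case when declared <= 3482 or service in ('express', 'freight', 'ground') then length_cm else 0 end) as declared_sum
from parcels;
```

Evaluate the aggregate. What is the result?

1051

parcel=R19: ✓ → 73
parcel=R31: ✓ → 188
parcel=R14: ✓ → 26
parcel=R40: ✓ → 98
parcel=R59: ✓ → 20
parcel=R30: ✓ → 30
parcel=R97: ✓ → 11
parcel=R51: ✓ → 80
parcel=R36: ✓ → 143
parcel=R45: ✗
parcel=R98: ✓ → 145
parcel=R24: ✓ → 148
parcel=R26: ✓ → 89
declared_sum = 73 + 188 + 26 + 98 + 20 + 30 + 11 + 80 + 143 + 145 + 148 + 89 = 1051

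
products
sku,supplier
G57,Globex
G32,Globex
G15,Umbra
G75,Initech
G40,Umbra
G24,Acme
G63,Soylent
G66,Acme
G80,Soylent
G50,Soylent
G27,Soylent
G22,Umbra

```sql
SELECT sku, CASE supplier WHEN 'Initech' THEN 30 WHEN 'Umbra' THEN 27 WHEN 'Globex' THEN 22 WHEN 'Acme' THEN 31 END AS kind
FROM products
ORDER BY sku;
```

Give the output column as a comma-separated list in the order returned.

sku=G15: supplier='Umbra' → 27
sku=G22: supplier='Umbra' → 27
sku=G24: supplier='Acme' → 31
sku=G27: (no match → NULL) → NULL
sku=G32: supplier='Globex' → 22
sku=G40: supplier='Umbra' → 27
sku=G50: (no match → NULL) → NULL
sku=G57: supplier='Globex' → 22
sku=G63: (no match → NULL) → NULL
sku=G66: supplier='Acme' → 31
sku=G75: supplier='Initech' → 30
sku=G80: (no match → NULL) → NULL

27, 27, 31, NULL, 22, 27, NULL, 22, NULL, 31, 30, NULL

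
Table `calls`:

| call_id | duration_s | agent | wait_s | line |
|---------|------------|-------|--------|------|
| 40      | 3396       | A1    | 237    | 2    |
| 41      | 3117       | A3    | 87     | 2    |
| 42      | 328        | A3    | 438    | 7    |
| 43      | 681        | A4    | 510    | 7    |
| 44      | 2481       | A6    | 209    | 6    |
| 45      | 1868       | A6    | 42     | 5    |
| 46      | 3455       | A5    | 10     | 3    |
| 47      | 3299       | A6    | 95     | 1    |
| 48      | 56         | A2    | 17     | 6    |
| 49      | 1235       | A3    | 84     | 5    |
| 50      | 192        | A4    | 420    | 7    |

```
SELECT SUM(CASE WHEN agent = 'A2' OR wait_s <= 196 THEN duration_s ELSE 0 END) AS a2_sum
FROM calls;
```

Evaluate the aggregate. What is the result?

13030

call_id=40: ✗
call_id=41: ✓ → 3117
call_id=42: ✗
call_id=43: ✗
call_id=44: ✗
call_id=45: ✓ → 1868
call_id=46: ✓ → 3455
call_id=47: ✓ → 3299
call_id=48: ✓ → 56
call_id=49: ✓ → 1235
call_id=50: ✗
a2_sum = 3117 + 1868 + 3455 + 3299 + 56 + 1235 = 13030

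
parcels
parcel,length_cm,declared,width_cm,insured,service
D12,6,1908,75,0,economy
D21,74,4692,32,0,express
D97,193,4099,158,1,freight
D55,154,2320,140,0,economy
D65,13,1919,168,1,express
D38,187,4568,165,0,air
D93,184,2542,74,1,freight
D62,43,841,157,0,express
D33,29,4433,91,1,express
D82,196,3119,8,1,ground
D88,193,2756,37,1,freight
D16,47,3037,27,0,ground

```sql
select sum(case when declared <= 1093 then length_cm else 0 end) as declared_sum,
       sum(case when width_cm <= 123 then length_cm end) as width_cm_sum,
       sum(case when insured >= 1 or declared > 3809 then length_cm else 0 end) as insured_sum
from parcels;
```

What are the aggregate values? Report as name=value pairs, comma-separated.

declared_sum=43, width_cm_sum=729, insured_sum=1069

[declared_sum: declared <= 1093]
parcel=D12: ✗
parcel=D21: ✗
parcel=D97: ✗
parcel=D55: ✗
parcel=D65: ✗
parcel=D38: ✗
parcel=D93: ✗
parcel=D62: ✓ → 43
parcel=D33: ✗
parcel=D82: ✗
parcel=D88: ✗
parcel=D16: ✗
declared_sum = 43
—
[width_cm_sum: width_cm <= 123]
parcel=D12: ✓ → 6
parcel=D21: ✓ → 74
parcel=D97: ✗
parcel=D55: ✗
parcel=D65: ✗
parcel=D38: ✗
parcel=D93: ✓ → 184
parcel=D62: ✗
parcel=D33: ✓ → 29
parcel=D82: ✓ → 196
parcel=D88: ✓ → 193
parcel=D16: ✓ → 47
width_cm_sum = 6 + 74 + 184 + 29 + 196 + 193 + 47 = 729
—
[insured_sum: insured >= 1 or declared > 3809]
parcel=D12: ✗
parcel=D21: ✓ → 74
parcel=D97: ✓ → 193
parcel=D55: ✗
parcel=D65: ✓ → 13
parcel=D38: ✓ → 187
parcel=D93: ✓ → 184
parcel=D62: ✗
parcel=D33: ✓ → 29
parcel=D82: ✓ → 196
parcel=D88: ✓ → 193
parcel=D16: ✗
insured_sum = 74 + 193 + 13 + 187 + 184 + 29 + 196 + 193 = 1069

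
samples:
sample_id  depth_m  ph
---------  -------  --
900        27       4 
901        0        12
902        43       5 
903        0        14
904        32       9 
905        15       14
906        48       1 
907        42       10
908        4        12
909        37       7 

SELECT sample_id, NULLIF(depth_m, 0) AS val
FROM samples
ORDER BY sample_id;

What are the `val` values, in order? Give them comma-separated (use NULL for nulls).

27, NULL, 43, NULL, 32, 15, 48, 42, 4, 37

sample_id=900: depth_m=27 vs 0: differ → 27
sample_id=901: depth_m=0 vs 0: equal → NULL
sample_id=902: depth_m=43 vs 0: differ → 43
sample_id=903: depth_m=0 vs 0: equal → NULL
sample_id=904: depth_m=32 vs 0: differ → 32
sample_id=905: depth_m=15 vs 0: differ → 15
sample_id=906: depth_m=48 vs 0: differ → 48
sample_id=907: depth_m=42 vs 0: differ → 42
sample_id=908: depth_m=4 vs 0: differ → 4
sample_id=909: depth_m=37 vs 0: differ → 37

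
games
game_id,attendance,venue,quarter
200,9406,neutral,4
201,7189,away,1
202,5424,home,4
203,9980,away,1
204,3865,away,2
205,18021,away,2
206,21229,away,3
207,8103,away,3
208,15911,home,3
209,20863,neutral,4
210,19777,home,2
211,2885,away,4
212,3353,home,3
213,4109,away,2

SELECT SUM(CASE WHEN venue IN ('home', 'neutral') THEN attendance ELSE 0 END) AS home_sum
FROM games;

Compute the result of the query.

game_id=200: ✓ → 9406
game_id=201: ✗
game_id=202: ✓ → 5424
game_id=203: ✗
game_id=204: ✗
game_id=205: ✗
game_id=206: ✗
game_id=207: ✗
game_id=208: ✓ → 15911
game_id=209: ✓ → 20863
game_id=210: ✓ → 19777
game_id=211: ✗
game_id=212: ✓ → 3353
game_id=213: ✗
home_sum = 9406 + 5424 + 15911 + 20863 + 19777 + 3353 = 74734

74734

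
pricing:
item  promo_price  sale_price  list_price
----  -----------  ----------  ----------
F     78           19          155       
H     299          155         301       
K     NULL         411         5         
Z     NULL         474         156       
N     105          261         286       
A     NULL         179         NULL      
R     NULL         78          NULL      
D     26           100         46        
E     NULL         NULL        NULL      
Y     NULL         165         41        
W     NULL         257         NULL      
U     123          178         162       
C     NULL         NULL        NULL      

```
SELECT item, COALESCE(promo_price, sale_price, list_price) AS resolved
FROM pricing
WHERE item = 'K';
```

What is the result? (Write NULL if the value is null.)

item = K: promo_price=NULL, sale_price=411, list_price=5.
promo_price=NULL, sale_price=411 → 411

411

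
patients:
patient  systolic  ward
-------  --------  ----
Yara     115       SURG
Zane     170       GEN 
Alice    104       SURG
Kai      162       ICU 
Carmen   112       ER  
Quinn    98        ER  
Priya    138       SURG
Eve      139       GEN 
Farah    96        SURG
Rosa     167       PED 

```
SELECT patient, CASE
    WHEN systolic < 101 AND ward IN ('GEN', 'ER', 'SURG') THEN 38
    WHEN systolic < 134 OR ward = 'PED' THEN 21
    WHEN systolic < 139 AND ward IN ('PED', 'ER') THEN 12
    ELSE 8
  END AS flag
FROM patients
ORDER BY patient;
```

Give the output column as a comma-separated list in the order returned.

21, 21, 8, 38, 8, 8, 38, 21, 21, 8

patient=Alice: systolic < 134 OR ward = 'PED' → 21
patient=Carmen: systolic < 134 OR ward = 'PED' → 21
patient=Eve: ELSE → 8
patient=Farah: systolic < 101 AND ward IN ('GEN', 'ER', 'SURG') → 38
patient=Kai: ELSE → 8
patient=Priya: ELSE → 8
patient=Quinn: systolic < 101 AND ward IN ('GEN', 'ER', 'SURG') → 38
patient=Rosa: systolic < 134 OR ward = 'PED' → 21
patient=Yara: systolic < 134 OR ward = 'PED' → 21
patient=Zane: ELSE → 8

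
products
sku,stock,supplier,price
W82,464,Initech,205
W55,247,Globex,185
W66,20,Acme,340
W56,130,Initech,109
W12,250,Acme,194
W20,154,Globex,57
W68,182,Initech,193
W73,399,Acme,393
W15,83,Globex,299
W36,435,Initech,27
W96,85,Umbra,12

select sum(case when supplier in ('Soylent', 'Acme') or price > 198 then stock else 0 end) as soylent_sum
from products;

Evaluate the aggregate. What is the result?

sku=W82: ✓ → 464
sku=W55: ✗
sku=W66: ✓ → 20
sku=W56: ✗
sku=W12: ✓ → 250
sku=W20: ✗
sku=W68: ✗
sku=W73: ✓ → 399
sku=W15: ✓ → 83
sku=W36: ✗
sku=W96: ✗
soylent_sum = 464 + 20 + 250 + 399 + 83 = 1216

1216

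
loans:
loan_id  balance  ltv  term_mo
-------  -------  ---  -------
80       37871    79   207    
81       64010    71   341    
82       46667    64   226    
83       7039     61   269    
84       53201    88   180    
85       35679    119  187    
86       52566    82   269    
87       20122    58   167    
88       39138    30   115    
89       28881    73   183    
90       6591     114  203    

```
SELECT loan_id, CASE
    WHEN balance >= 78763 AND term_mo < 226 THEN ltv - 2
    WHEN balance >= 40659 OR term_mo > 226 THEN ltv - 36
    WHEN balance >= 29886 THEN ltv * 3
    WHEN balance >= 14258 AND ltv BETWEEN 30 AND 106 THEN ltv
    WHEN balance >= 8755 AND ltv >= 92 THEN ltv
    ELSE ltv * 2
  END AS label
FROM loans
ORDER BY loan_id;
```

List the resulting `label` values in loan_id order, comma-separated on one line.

loan_id=80: balance >= 29886 → 237
loan_id=81: balance >= 40659 OR term_mo > 226 → 35
loan_id=82: balance >= 40659 OR term_mo > 226 → 28
loan_id=83: balance >= 40659 OR term_mo > 226 → 25
loan_id=84: balance >= 40659 OR term_mo > 226 → 52
loan_id=85: balance >= 29886 → 357
loan_id=86: balance >= 40659 OR term_mo > 226 → 46
loan_id=87: balance >= 14258 AND ltv BETWEEN 30 AND 106 → 58
loan_id=88: balance >= 29886 → 90
loan_id=89: balance >= 14258 AND ltv BETWEEN 30 AND 106 → 73
loan_id=90: ELSE → 228

237, 35, 28, 25, 52, 357, 46, 58, 90, 73, 228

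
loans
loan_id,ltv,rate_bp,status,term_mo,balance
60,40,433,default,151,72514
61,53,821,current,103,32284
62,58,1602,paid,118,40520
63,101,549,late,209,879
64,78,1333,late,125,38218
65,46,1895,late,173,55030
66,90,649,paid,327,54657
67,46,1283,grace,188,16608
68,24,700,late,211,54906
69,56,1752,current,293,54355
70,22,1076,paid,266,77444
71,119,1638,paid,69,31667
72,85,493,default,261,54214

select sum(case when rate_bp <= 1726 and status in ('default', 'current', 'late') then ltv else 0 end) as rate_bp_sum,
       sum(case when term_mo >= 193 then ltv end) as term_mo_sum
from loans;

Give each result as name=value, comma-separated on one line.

[rate_bp_sum: rate_bp <= 1726 and status in ('default', 'current', 'late')]
loan_id=60: ✓ → 40
loan_id=61: ✓ → 53
loan_id=62: ✗
loan_id=63: ✓ → 101
loan_id=64: ✓ → 78
loan_id=65: ✗
loan_id=66: ✗
loan_id=67: ✗
loan_id=68: ✓ → 24
loan_id=69: ✗
loan_id=70: ✗
loan_id=71: ✗
loan_id=72: ✓ → 85
rate_bp_sum = 40 + 53 + 101 + 78 + 24 + 85 = 381
—
[term_mo_sum: term_mo >= 193]
loan_id=60: ✗
loan_id=61: ✗
loan_id=62: ✗
loan_id=63: ✓ → 101
loan_id=64: ✗
loan_id=65: ✗
loan_id=66: ✓ → 90
loan_id=67: ✗
loan_id=68: ✓ → 24
loan_id=69: ✓ → 56
loan_id=70: ✓ → 22
loan_id=71: ✗
loan_id=72: ✓ → 85
term_mo_sum = 101 + 90 + 24 + 56 + 22 + 85 = 378

rate_bp_sum=381, term_mo_sum=378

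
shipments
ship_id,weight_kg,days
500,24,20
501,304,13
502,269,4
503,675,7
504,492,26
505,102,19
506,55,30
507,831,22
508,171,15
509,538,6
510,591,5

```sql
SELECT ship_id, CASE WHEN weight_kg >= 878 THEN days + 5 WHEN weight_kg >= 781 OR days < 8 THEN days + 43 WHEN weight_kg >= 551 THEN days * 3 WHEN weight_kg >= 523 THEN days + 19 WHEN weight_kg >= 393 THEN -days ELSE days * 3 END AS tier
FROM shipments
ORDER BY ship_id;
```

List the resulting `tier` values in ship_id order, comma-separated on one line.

ship_id=500: ELSE → 60
ship_id=501: ELSE → 39
ship_id=502: weight_kg >= 781 OR days < 8 → 47
ship_id=503: weight_kg >= 781 OR days < 8 → 50
ship_id=504: weight_kg >= 393 → -26
ship_id=505: ELSE → 57
ship_id=506: ELSE → 90
ship_id=507: weight_kg >= 781 OR days < 8 → 65
ship_id=508: ELSE → 45
ship_id=509: weight_kg >= 781 OR days < 8 → 49
ship_id=510: weight_kg >= 781 OR days < 8 → 48

60, 39, 47, 50, -26, 57, 90, 65, 45, 49, 48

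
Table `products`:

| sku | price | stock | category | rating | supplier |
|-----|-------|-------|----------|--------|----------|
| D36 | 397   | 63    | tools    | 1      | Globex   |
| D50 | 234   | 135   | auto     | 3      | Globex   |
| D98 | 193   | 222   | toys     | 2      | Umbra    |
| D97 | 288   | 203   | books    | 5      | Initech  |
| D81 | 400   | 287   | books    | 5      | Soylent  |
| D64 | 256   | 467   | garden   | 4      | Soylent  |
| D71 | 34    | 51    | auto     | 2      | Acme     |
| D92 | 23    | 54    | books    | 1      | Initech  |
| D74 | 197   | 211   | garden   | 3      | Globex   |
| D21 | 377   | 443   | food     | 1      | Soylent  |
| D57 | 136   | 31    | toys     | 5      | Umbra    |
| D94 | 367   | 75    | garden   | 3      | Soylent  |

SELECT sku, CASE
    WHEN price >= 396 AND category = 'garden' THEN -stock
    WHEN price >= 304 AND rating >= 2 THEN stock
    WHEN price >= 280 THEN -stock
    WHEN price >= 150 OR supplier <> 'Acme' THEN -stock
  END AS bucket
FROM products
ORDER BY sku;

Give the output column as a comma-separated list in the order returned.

sku=D21: price >= 280 → -443
sku=D36: price >= 280 → -63
sku=D50: price >= 150 OR supplier <> 'Acme' → -135
sku=D57: price >= 150 OR supplier <> 'Acme' → -31
sku=D64: price >= 150 OR supplier <> 'Acme' → -467
sku=D71: (no match → NULL) → NULL
sku=D74: price >= 150 OR supplier <> 'Acme' → -211
sku=D81: price >= 304 AND rating >= 2 → 287
sku=D92: price >= 150 OR supplier <> 'Acme' → -54
sku=D94: price >= 304 AND rating >= 2 → 75
sku=D97: price >= 280 → -203
sku=D98: price >= 150 OR supplier <> 'Acme' → -222

-443, -63, -135, -31, -467, NULL, -211, 287, -54, 75, -203, -222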